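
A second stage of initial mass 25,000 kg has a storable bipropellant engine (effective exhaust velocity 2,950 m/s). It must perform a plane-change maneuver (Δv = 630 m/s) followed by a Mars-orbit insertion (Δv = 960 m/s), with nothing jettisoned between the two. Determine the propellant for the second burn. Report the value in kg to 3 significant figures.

propellant for the second burn ≈ 5610 kg

After the first burn: m = 25000 × exp(−630/2950.0) = 25000 × 0.80770 = 20,192.5 kg.
After the second burn: m = 20,192.5 × exp(−960/2950.0) = 20,192.5 × 0.72222 = 14,583.4 kg.
Second-burn propellant = 20,192.5 − 14,583.4 = 5,609.1 kg.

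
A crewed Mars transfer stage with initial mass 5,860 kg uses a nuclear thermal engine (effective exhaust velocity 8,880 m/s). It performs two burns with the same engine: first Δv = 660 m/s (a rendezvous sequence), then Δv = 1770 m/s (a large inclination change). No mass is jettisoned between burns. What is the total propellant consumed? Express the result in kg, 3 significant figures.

After the first burn: m = 5860 × exp(−660/8880.0) = 5860 × 0.92837 = 5,440.25 kg.
After the second burn: m = 5,440.25 × exp(−1770/8880.0) = 5,440.25 × 0.81928 = 4,457.09 kg.
Total propellant = m₀ − m_final = 5860 − 4,457.09 = 1,402.91 kg.

total propellant consumed ≈ 1400 kg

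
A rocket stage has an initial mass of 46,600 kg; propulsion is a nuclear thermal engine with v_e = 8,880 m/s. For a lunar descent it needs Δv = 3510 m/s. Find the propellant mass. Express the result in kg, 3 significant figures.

Using Δv = v_e ln(m₀/m_f): m₀/m_f = exp(Δv / v_e) = exp(3510 / 8880.0) = exp(0.3953) = 1.4848.
m_f = 46,600 / 1.4848 = 31,384.7 kg, so propellant = m₀ − m_f = 46,600 − 31,384.7 = 15,215.3 kg.

propellant mass ≈ 15200 kg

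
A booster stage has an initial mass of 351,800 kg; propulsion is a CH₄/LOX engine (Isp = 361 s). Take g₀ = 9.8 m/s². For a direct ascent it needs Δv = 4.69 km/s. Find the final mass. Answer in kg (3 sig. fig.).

v_e = Isp · g₀ = 361 × 9.8 = 3537.8 m/s.
By the Tsiolkovsky rocket equation, m₀/m_f = exp(Δv / v_e) = exp(4690 / 3537.8) = exp(1.3257) = 3.7648.
m_f = m₀ / 3.7648 = 351,800 / 3.7648 = 93,444.5 kg.

final mass ≈ 93400 kg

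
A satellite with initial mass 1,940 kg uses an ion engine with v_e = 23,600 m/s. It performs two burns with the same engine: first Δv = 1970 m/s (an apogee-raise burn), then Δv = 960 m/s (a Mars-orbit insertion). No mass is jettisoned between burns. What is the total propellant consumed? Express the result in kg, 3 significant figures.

After the first burn: m = 1940 × exp(−1970/23600.0) = 1940 × 0.91991 = 1,784.63 kg.
After the second burn: m = 1,784.63 × exp(−960/23600.0) = 1,784.63 × 0.96014 = 1,713.49 kg.
Total propellant = m₀ − m_final = 1940 − 1,713.49 = 226.51 kg.

total propellant consumed ≈ 227 kg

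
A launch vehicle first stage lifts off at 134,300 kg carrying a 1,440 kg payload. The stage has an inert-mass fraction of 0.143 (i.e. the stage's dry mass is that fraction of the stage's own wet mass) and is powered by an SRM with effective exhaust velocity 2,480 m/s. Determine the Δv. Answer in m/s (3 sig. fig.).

Δv ≈ 4670 m/s

Stage wet mass = m₀ − payload = 134,300 − 1,440 = 132,860 kg.
Stage dry mass = ε × stage wet mass = 0.143 × 132,860 = 18,999 kg.
Burnout mass m_f = stage dry + payload = 18,999 + 1,440 = 20,439 kg.
From the ideal rocket equation, Δv = v_e · ln(134,300/20,439) = 2480.0 × ln(6.571) = 2480.0 × 1.8826 ≈ 4669 m/s.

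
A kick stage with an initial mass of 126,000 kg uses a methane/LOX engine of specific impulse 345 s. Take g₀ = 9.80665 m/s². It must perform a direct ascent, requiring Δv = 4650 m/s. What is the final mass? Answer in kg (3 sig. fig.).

final mass ≈ 31900 kg

v_e = Isp · g₀ = 345 × 9.80665 = 3383.3 m/s.
Rocket equation: m₀/m_f = exp(Δv / v_e) = exp(4650 / 3383.3) = exp(1.3744) = 3.9527.
m_f = m₀ / 3.9527 = 126,000 / 3.9527 = 31,876.9 kg.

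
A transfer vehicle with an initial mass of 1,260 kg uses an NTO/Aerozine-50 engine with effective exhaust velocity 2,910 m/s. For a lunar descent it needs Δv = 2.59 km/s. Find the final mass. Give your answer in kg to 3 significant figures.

final mass ≈ 517 kg

Rocket equation: m₀/m_f = exp(Δv / v_e) = exp(2590 / 2910.0) = exp(0.8900) = 2.4352.
m_f = m₀ / 2.4352 = 1,260 / 2.4352 = 517.411 kg.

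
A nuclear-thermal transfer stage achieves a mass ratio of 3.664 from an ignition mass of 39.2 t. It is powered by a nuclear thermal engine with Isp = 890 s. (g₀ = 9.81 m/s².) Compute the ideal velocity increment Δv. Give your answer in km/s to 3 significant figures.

v_e = Isp · g₀ = 890 × 9.81 = 8730.9 m/s.
By the Tsiolkovsky rocket equation, Δv = v_e · ln(3.664) = 8730.9 × 1.2986 ≈ 11337.6 m/s.

Δv ≈ 11.3 km/s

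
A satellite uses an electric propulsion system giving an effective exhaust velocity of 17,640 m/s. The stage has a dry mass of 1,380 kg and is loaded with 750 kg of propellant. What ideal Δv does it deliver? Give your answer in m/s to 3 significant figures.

m₀ = m_dry + m_prop = 1,380 + 750 = 2,130 kg.
Δv = v_e · ln(m₀/m_f) = 17640.0 × ln(1.543) = 17640.0 × 0.4340 ≈ 7656.4 m/s.

Δv ≈ 7660 m/s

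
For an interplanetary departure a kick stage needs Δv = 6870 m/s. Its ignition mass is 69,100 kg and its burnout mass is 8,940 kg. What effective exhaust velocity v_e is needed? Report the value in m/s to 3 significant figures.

ln(m₀/m_f) = ln(69100/8940) = ln(7.729) = 2.0450.
v_e = Δv / ln(m₀/m_f) = 6870 / 2.0450 = 3359.4 m/s.

v_e ≈ 3360 m/s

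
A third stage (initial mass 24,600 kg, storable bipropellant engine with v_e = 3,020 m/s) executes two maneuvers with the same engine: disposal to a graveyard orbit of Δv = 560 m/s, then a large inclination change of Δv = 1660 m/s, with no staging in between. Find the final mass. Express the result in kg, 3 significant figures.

After the first burn: m = 24600 × exp(−560/3020.0) = 24600 × 0.83075 = 20,436.5 kg.
After the second burn: m = 20,436.5 × exp(−1660/3020.0) = 20,436.5 × 0.57714 = 11,794.7 kg.

final mass ≈ 11800 kg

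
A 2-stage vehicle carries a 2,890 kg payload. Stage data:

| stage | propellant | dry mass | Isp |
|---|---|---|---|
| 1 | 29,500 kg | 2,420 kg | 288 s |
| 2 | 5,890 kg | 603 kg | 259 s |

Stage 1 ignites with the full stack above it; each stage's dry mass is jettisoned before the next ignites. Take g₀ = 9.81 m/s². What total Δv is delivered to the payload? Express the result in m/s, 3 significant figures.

Ignition mass of stage 1 = 29,500+2,420 + 5,890+603 + 2,890 = 41,303 kg.
Stage 1: m₀ = 41,303 kg, m_f = 41,303 − 29,500 = 11,803 kg; Δv = 288×9.81×ln(3.499) = 2825.3×1.2526 ≈ 3539 m/s.
Stage 2: m₀ = 9,383 kg, m_f = 9,383 − 5,890 = 3,493 kg; Δv = 259×9.81×ln(2.686) = 2540.8×0.9881 ≈ 2511 m/s.
Total Δv = 3539 + 2511 = 6050 m/s.

Δv ≈ 6050 m/s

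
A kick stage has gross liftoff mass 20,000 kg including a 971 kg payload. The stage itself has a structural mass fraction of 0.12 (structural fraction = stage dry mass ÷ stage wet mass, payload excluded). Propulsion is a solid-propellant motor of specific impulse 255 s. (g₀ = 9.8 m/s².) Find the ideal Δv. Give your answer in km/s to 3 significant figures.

Stage wet mass = m₀ − payload = 20,000 − 971 = 19,029 kg.
Stage dry mass = ε × stage wet mass = 0.12 × 19,029 = 2,283.48 kg.
Burnout mass m_f = stage dry + payload = 2,283.48 + 971 = 3,254.48 kg.
v_e = Isp · g₀ = 255 × 9.8 = 2499.0 m/s.
Using Δv = v_e ln(m₀/m_f): Δv = v_e · ln(20,000/3,254.48) = 2499.0 × ln(6.145) = 2499.0 × 1.8157 ≈ 4537 m/s.

Δv ≈ 4.54 km/s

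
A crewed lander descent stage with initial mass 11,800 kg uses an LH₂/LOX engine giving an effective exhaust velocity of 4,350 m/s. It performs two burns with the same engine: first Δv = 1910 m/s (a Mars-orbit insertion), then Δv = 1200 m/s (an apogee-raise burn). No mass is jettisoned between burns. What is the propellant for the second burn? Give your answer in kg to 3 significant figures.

propellant for the second burn ≈ 1830 kg

After the first burn: m = 11800 × exp(−1910/4350.0) = 11800 × 0.64463 = 7,606.63 kg.
After the second burn: m = 7,606.63 × exp(−1200/4350.0) = 7,606.63 × 0.75892 = 5,772.82 kg.
Second-burn propellant = 7,606.63 − 5,772.82 = 1,833.81 kg.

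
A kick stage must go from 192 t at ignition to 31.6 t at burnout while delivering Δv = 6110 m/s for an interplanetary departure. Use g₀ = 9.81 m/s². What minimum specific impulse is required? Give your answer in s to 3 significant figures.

Isp ≈ 345 s

ln(m₀/m_f) = ln(192000/31600) = ln(6.076) = 1.8043.
v_e = Δv / ln(m₀/m_f) = 6110 / 1.8043 = 3386.3 m/s.
Isp = v_e / g₀ = 3386.3 / 9.81 = 345.2 s.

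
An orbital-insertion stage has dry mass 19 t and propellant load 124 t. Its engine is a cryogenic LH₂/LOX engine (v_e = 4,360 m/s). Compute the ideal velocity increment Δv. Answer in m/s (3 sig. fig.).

Δv ≈ 8800 m/s

m₀ = m_dry + m_prop = 19 + 124 = 143 t.
By the Tsiolkovsky rocket equation, Δv = v_e · ln(m₀/m_f) = 4360.0 × ln(7.526) = 4360.0 × 2.0184 ≈ 8800.2 m/s.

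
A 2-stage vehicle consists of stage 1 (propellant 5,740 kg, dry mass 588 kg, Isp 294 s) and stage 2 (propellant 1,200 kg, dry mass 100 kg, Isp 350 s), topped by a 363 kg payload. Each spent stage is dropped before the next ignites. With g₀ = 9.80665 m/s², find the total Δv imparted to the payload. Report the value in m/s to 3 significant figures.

Δv ≈ 8040 m/s

Ignition mass of stage 1 = 5,740+588 + 1,200+100 + 363 = 7,991 kg.
Stage 1: m₀ = 7,991 kg, m_f = 7,991 − 5,740 = 2,251 kg; Δv = 294×9.80665×ln(3.55) = 2883.2×1.2669 ≈ 3653 m/s.
Stage 2: m₀ = 1,663 kg, m_f = 1,663 − 1,200 = 463 kg; Δv = 350×9.80665×ln(3.592) = 3432.3×1.2787 ≈ 4389 m/s.
Total Δv = 3653 + 4389 = 8042 m/s.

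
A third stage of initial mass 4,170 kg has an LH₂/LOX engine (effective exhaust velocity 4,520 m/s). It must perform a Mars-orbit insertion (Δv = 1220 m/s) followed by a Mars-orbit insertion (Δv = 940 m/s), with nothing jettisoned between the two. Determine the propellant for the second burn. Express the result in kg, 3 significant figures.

After the first burn: m = 4170 × exp(−1220/4520.0) = 4170 × 0.76345 = 3,183.59 kg.
After the second burn: m = 3,183.59 × exp(−940/4520.0) = 3,183.59 × 0.81224 = 2,585.84 kg.
Second-burn propellant = 3,183.59 − 2,585.84 = 597.75 kg.

propellant for the second burn ≈ 598 kg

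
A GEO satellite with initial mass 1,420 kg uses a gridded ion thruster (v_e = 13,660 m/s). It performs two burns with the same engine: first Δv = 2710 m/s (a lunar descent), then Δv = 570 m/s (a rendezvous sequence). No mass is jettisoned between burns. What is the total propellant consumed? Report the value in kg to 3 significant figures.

After the first burn: m = 1420 × exp(−2710/13660.0) = 1420 × 0.82005 = 1,164.47 kg.
After the second burn: m = 1,164.47 × exp(−570/13660.0) = 1,164.47 × 0.95913 = 1,116.88 kg.
Total propellant = m₀ − m_final = 1420 − 1,116.88 = 303.12 kg.

total propellant consumed ≈ 303 kg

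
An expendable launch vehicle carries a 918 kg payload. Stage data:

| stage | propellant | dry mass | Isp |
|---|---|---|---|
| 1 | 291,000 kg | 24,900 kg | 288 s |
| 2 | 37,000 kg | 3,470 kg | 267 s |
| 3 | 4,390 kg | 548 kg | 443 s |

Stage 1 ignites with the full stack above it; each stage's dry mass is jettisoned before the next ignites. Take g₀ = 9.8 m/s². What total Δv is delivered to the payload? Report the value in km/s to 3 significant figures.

Δv ≈ 14.8 km/s

Ignition mass of stage 1 = 291,000+24,900 + 37,000+3,470 + 4,390+548 + 918 = 362,226 kg.
Stage 1: m₀ = 362,226 kg, m_f = 362,226 − 291,000 = 71,226 kg; Δv = 288×9.8×ln(5.086) = 2822.4×1.6264 ≈ 4590 m/s.
Stage 2: m₀ = 46,326 kg, m_f = 46,326 − 37,000 = 9,326 kg; Δv = 267×9.8×ln(4.967) = 2616.6×1.6029 ≈ 4194 m/s.
Stage 3: m₀ = 5,856 kg, m_f = 5,856 − 4,390 = 1,466 kg; Δv = 443×9.8×ln(3.995) = 4341.4×1.3849 ≈ 6013 m/s.
Total Δv = 4590 + 4194 + 6013 = 14797 m/s.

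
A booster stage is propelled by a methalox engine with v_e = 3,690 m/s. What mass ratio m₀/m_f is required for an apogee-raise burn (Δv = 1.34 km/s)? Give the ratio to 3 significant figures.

mass ratio ≈ 1.44

m₀/m_f = exp(Δv / v_e) = exp(1340 / 3690.0) = exp(0.3631) = 1.4378.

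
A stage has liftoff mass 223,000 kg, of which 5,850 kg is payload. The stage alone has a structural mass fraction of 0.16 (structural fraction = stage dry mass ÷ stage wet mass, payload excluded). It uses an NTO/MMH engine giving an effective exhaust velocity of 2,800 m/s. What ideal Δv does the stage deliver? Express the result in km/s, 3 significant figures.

Stage wet mass = m₀ − payload = 223,000 − 5,850 = 217,150 kg.
Stage dry mass = ε × stage wet mass = 0.16 × 217,150 = 34,744 kg.
Burnout mass m_f = stage dry + payload = 34,744 + 5,850 = 40,594 kg.
Δv = v_e · ln(223,000/40,594) = 2800.0 × ln(5.493) = 2800.0 × 1.7036 ≈ 4770 m/s.

Δv ≈ 4.77 km/s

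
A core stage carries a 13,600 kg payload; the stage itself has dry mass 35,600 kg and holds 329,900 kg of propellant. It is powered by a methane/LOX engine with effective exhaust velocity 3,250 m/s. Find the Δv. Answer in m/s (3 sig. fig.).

m₀ = payload + dry + propellant = 13,600 + 35,600 + 329,900 = 379,100 kg.
m_f = payload + dry = 13,600 + 35,600 = 49,200 kg.
Δv = v_e · ln(m₀/m_f) = 3250.0 × ln(7.705) = 3250.0 × 2.0419 ≈ 6636.2 m/s.

Δv ≈ 6640 m/s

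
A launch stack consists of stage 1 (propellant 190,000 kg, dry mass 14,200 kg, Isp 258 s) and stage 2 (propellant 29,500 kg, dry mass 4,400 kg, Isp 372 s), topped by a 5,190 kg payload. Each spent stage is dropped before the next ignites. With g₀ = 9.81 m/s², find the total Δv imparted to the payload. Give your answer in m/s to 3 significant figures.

Ignition mass of stage 1 = 190,000+14,200 + 29,500+4,400 + 5,190 = 243,290 kg.
Stage 1: m₀ = 243,290 kg, m_f = 243,290 − 190,000 = 53,290 kg; Δv = 258×9.81×ln(4.565) = 2531.0×1.5185 ≈ 3843 m/s.
Stage 2: m₀ = 39,090 kg, m_f = 39,090 − 29,500 = 9,590 kg; Δv = 372×9.81×ln(4.076) = 3649.3×1.4051 ≈ 5128 m/s.
Total Δv = 3843 + 5128 = 8971 m/s.

Δv ≈ 8970 m/s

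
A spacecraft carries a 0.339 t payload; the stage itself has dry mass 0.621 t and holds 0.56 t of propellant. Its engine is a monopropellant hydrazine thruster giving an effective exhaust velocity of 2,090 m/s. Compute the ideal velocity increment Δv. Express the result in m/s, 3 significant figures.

m₀ = payload + dry + propellant = 0.339 + 0.621 + 0.56 = 1.52 t.
m_f = payload + dry = 0.339 + 0.621 = 0.96 t.
Δv = v_e · ln(m₀/m_f) = 2090.0 × ln(1.583) = 2090.0 × 0.4595 ≈ 960.4 m/s.

Δv ≈ 960 m/s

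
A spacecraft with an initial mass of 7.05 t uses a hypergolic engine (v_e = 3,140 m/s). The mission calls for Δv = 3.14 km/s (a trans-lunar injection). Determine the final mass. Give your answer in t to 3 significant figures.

m₀/m_f = exp(Δv / v_e) = exp(3140 / 3140.0) = exp(1.0000) = 2.7183.
m_f = m₀ / 2.7183 = 7.05 / 2.7183 = 2.59353 t.

final mass ≈ 2.59 t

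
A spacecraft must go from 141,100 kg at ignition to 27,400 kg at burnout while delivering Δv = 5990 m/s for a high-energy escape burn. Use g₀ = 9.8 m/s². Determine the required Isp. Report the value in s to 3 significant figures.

ln(m₀/m_f) = ln(141100/27400) = ln(5.15) = 1.6389.
By the Tsiolkovsky rocket equation, v_e = Δv / ln(m₀/m_f) = 5990 / 1.6389 = 3654.8 m/s.
Isp = v_e / g₀ = 3654.8 / 9.8 = 372.9 s.

Isp ≈ 373 s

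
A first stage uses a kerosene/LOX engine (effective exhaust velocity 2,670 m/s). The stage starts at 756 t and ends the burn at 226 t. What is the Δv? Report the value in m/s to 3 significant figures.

Δv ≈ 3220 m/s

Δv = v_e · ln(m₀/m_f) = 2670.0 × ln(3.345) = 2670.0 × 1.2075 ≈ 3224.0 m/s.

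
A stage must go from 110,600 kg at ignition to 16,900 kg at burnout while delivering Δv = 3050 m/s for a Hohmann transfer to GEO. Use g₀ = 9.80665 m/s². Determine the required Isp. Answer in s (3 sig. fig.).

ln(m₀/m_f) = ln(110600/16900) = ln(6.544) = 1.8786.
Rocket equation: v_e = Δv / ln(m₀/m_f) = 3050 / 1.8786 = 1623.5 m/s.
Isp = v_e / g₀ = 1623.5 / 9.80665 = 165.6 s.

Isp ≈ 166 s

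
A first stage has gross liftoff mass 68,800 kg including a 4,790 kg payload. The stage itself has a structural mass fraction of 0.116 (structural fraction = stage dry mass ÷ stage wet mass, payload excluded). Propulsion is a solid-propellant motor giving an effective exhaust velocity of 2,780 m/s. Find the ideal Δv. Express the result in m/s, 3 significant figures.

Stage wet mass = m₀ − payload = 68,800 − 4,790 = 64,010 kg.
Stage dry mass = ε × stage wet mass = 0.116 × 64,010 = 7,425.16 kg.
Burnout mass m_f = stage dry + payload = 7,425.16 + 4,790 = 12,215.16 kg.
Rocket equation: Δv = v_e · ln(68,800/12,215.16) = 2780.0 × ln(5.632) = 2780.0 × 1.7285 ≈ 4805 m/s.

Δv ≈ 4810 m/s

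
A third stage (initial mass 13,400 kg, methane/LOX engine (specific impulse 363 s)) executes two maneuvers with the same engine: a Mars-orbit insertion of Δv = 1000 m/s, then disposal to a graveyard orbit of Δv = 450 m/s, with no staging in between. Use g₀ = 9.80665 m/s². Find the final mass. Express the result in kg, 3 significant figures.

v_e = Isp · g₀ = 363 × 9.80665 = 3559.8 m/s.
After the first burn: m = 13400 × exp(−1000/3559.8) = 13400 × 0.75509 = 10,118.2 kg.
After the second burn: m = 10,118.2 × exp(−450/3559.8) = 10,118.2 × 0.88125 = 8,916.66 kg.

final mass ≈ 8920 kg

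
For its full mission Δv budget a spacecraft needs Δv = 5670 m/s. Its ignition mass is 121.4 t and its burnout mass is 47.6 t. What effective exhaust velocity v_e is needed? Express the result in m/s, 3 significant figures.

v_e ≈ 6060 m/s

ln(m₀/m_f) = ln(121400/47600) = ln(2.55) = 0.9363.
From the ideal rocket equation, v_e = Δv / ln(m₀/m_f) = 5670 / 0.9363 = 6056.0 m/s.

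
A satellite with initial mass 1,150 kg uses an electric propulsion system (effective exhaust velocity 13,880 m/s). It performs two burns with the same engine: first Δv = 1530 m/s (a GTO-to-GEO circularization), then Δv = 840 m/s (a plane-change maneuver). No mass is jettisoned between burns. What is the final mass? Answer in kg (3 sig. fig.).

After the first burn: m = 1150 × exp(−1530/13880.0) = 1150 × 0.89563 = 1,029.97 kg.
After the second burn: m = 1,029.97 × exp(−840/13880.0) = 1,029.97 × 0.94128 = 969.49 kg.

final mass ≈ 969 kg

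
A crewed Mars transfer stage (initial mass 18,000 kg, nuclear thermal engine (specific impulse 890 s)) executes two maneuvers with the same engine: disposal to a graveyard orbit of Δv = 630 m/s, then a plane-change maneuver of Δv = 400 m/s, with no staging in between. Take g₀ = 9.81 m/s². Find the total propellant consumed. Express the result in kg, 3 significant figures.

v_e = Isp · g₀ = 890 × 9.81 = 8730.9 m/s.
After the first burn: m = 18000 × exp(−630/8730.9) = 18000 × 0.93038 = 16,746.8 kg.
After the second burn: m = 16,746.8 × exp(−400/8730.9) = 16,746.8 × 0.95522 = 15,996.9 kg.
Total propellant = m₀ − m_final = 18000 − 15,996.9 = 2,003.1 kg.

total propellant consumed ≈ 2000 kg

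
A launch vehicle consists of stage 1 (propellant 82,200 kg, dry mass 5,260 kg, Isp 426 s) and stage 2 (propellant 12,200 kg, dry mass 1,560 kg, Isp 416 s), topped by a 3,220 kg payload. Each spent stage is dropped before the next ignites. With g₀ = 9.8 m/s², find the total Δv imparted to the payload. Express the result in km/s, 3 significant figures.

Ignition mass of stage 1 = 82,200+5,260 + 12,200+1,560 + 3,220 = 104,440 kg.
Stage 1: m₀ = 104,440 kg, m_f = 104,440 − 82,200 = 22,240 kg; Δv = 426×9.8×ln(4.696) = 4174.8×1.5467 ≈ 6457 m/s.
Stage 2: m₀ = 16,980 kg, m_f = 16,980 − 12,200 = 4,780 kg; Δv = 416×9.8×ln(3.552) = 4076.8×1.2676 ≈ 5168 m/s.
Total Δv = 6457 + 5168 = 11625 m/s.

Δv ≈ 11.6 km/s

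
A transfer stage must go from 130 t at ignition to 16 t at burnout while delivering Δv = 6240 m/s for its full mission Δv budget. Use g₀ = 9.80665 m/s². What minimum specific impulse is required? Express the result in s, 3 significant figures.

ln(m₀/m_f) = ln(130000/16000) = ln(8.125) = 2.0949.
By the Tsiolkovsky rocket equation, v_e = Δv / ln(m₀/m_f) = 6240 / 2.0949 = 2978.6 m/s.
Isp = v_e / g₀ = 2978.6 / 9.80665 = 303.7 s.

Isp ≈ 304 s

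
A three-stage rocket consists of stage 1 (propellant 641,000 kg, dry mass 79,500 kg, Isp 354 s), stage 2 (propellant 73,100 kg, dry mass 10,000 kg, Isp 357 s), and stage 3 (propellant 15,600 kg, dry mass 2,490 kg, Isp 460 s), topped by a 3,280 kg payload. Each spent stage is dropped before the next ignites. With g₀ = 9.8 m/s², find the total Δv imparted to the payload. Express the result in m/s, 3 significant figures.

Δv ≈ 15300 m/s

Ignition mass of stage 1 = 641,000+79,500 + 73,100+10,000 + 15,600+2,490 + 3,280 = 824,970 kg.
Stage 1: m₀ = 824,970 kg, m_f = 824,970 − 641,000 = 183,970 kg; Δv = 354×9.8×ln(4.484) = 3469.2×1.5006 ≈ 5206 m/s.
Stage 2: m₀ = 104,470 kg, m_f = 104,470 − 73,100 = 31,370 kg; Δv = 357×9.8×ln(3.33) = 3498.6×1.2030 ≈ 4209 m/s.
Stage 3: m₀ = 21,370 kg, m_f = 21,370 − 15,600 = 5,770 kg; Δv = 460×9.8×ln(3.704) = 4508.0×1.3093 ≈ 5902 m/s.
Total Δv = 5206 + 4209 + 5902 = 15317 m/s.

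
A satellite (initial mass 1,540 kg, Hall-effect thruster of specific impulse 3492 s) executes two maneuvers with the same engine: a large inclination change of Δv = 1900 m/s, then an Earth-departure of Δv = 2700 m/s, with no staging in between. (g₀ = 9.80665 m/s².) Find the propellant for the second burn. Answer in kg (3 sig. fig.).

v_e = Isp · g₀ = 3492 × 9.80665 = 34244.8 m/s.
After the first burn: m = 1540 × exp(−1900/34244.8) = 1540 × 0.94603 = 1,456.89 kg.
After the second burn: m = 1,456.89 × exp(−2700/34244.8) = 1,456.89 × 0.92418 = 1,346.43 kg.
Second-burn propellant = 1,456.89 − 1,346.43 = 110.46 kg.

propellant for the second burn ≈ 110 kg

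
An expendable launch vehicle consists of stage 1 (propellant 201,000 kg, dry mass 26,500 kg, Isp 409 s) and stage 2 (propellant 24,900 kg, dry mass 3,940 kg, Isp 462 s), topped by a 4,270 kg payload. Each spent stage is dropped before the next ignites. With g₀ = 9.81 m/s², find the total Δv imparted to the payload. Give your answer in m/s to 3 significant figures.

Ignition mass of stage 1 = 201,000+26,500 + 24,900+3,940 + 4,270 = 260,610 kg.
Stage 1: m₀ = 260,610 kg, m_f = 260,610 − 201,000 = 59,610 kg; Δv = 409×9.81×ln(4.372) = 4012.3×1.4752 ≈ 5919 m/s.
Stage 2: m₀ = 33,110 kg, m_f = 33,110 − 24,900 = 8,210 kg; Δv = 462×9.81×ln(4.033) = 4532.2×1.3945 ≈ 6320 m/s.
Total Δv = 5919 + 6320 = 12239 m/s.

Δv ≈ 12200 m/s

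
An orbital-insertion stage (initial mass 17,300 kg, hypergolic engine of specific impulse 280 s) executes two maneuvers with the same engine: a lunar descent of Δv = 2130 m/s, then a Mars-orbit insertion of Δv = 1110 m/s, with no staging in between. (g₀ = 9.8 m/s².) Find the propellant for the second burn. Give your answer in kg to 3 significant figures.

propellant for the second burn ≈ 2650 kg

v_e = Isp · g₀ = 280 × 9.8 = 2744.0 m/s.
After the first burn: m = 17300 × exp(−2130/2744.0) = 17300 × 0.46013 = 7,960.25 kg.
After the second burn: m = 7,960.25 × exp(−1110/2744.0) = 7,960.25 × 0.66730 = 5,311.87 kg.
Second-burn propellant = 7,960.25 − 5,311.87 = 2,648.38 kg.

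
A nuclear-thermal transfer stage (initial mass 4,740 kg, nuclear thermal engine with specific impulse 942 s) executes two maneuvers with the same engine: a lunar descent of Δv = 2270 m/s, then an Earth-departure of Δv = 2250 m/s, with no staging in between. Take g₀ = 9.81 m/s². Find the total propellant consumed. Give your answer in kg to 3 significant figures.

v_e = Isp · g₀ = 942 × 9.81 = 9241.0 m/s.
After the first burn: m = 4740 × exp(−2270/9241.0) = 4740 × 0.78220 = 3,707.63 kg.
After the second burn: m = 3,707.63 × exp(−2250/9241.0) = 3,707.63 × 0.78390 = 2,906.41 kg.
Total propellant = m₀ − m_final = 4740 − 2,906.41 = 1,833.59 kg.

total propellant consumed ≈ 1830 kg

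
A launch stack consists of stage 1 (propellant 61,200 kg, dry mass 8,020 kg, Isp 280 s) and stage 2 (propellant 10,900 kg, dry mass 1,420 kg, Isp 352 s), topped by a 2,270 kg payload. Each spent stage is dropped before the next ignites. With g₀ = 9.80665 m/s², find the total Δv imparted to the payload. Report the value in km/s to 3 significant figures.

Δv ≈ 8.34 km/s

Ignition mass of stage 1 = 61,200+8,020 + 10,900+1,420 + 2,270 = 83,810 kg.
Stage 1: m₀ = 83,810 kg, m_f = 83,810 − 61,200 = 22,610 kg; Δv = 280×9.80665×ln(3.707) = 2745.9×1.3102 ≈ 3598 m/s.
Stage 2: m₀ = 14,590 kg, m_f = 14,590 − 10,900 = 3,690 kg; Δv = 352×9.80665×ln(3.954) = 3451.9×1.3747 ≈ 4745 m/s.
Total Δv = 3598 + 4745 = 8343 m/s.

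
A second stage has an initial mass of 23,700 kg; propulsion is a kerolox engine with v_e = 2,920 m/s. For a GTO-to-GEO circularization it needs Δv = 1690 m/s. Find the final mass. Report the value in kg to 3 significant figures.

final mass ≈ 13300 kg

m₀/m_f = exp(Δv / v_e) = exp(1690 / 2920.0) = exp(0.5788) = 1.7838.
m_f = m₀ / 1.7838 = 23,700 / 1.7838 = 13,286.2 kg.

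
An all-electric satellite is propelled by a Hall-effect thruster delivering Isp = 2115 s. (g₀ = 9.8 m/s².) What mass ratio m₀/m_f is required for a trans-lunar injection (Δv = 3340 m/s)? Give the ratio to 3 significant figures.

v_e = Isp · g₀ = 2115 × 9.8 = 20727.0 m/s.
By the Tsiolkovsky rocket equation, m₀/m_f = exp(Δv / v_e) = exp(3340 / 20727.0) = exp(0.1611) = 1.1749.

mass ratio ≈ 1.17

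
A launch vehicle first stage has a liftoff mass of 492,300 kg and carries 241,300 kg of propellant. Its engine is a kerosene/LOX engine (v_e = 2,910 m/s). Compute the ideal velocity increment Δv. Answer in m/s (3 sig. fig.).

m_f = m₀ − m_prop = 492,300 − 241,300 = 251,000 kg.
Δv = v_e · ln(m₀/m_f) = 2910.0 × ln(1.961) = 2910.0 × 0.6736 ≈ 1960.3 m/s.

Δv ≈ 1960 m/s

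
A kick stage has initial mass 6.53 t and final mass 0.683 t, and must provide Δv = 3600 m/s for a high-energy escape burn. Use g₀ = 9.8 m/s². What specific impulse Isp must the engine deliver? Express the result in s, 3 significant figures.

ln(m₀/m_f) = ln(6530/683) = ln(9.561) = 2.2577.
v_e = Δv / ln(m₀/m_f) = 3600 / 2.2577 = 1594.6 m/s.
Isp = v_e / g₀ = 1594.6 / 9.8 = 162.7 s.

Isp ≈ 163 s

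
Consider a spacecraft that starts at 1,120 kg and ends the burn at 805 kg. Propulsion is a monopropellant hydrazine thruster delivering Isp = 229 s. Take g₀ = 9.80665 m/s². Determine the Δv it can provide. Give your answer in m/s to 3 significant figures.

v_e = Isp · g₀ = 229 × 9.80665 = 2245.7 m/s.
Δv = v_e · ln(m₀/m_f) = 2245.7 × ln(1.391) = 2245.7 × 0.3302 ≈ 741.6 m/s.

Δv ≈ 742 m/s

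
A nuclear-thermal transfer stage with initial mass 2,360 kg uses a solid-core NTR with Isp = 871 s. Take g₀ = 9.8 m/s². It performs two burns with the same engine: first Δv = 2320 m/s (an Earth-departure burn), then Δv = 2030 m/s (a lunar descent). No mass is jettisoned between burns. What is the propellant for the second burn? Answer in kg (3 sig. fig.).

propellant for the second burn ≈ 381 kg

v_e = Isp · g₀ = 871 × 9.8 = 8535.8 m/s.
After the first burn: m = 2360 × exp(−2320/8535.8) = 2360 × 0.76201 = 1,798.34 kg.
After the second burn: m = 1,798.34 × exp(−2030/8535.8) = 1,798.34 × 0.78834 = 1,417.7 kg.
Second-burn propellant = 1,798.34 − 1,417.7 = 380.64 kg.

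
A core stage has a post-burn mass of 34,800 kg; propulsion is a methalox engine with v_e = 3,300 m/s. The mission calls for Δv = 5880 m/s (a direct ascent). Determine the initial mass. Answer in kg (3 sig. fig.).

Using Δv = v_e ln(m₀/m_f): m₀/m_f = exp(Δv / v_e) = exp(5880 / 3300.0) = exp(1.7818) = 5.9406.
m₀ = m_f × 5.9406 = 34,800 × 5.9406 = 206,733 kg.

initial mass ≈ 207000 kg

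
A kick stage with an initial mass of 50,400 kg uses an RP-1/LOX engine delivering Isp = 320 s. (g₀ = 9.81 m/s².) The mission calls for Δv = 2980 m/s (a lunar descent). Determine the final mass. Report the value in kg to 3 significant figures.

final mass ≈ 19500 kg

v_e = Isp · g₀ = 320 × 9.81 = 3139.2 m/s.
Using Δv = v_e ln(m₀/m_f): m₀/m_f = exp(Δv / v_e) = exp(2980 / 3139.2) = exp(0.9493) = 2.5839.
m_f = m₀ / 2.5839 = 50,400 / 2.5839 = 19,505.4 kg.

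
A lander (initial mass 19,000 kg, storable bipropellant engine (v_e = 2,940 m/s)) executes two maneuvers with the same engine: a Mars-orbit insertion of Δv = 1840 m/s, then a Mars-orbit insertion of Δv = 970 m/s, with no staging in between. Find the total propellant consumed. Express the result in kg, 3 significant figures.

After the first burn: m = 19000 × exp(−1840/2940.0) = 19000 × 0.53481 = 10,161.4 kg.
After the second burn: m = 10,161.4 × exp(−970/2940.0) = 10,161.4 × 0.71897 = 7,305.74 kg.
Total propellant = m₀ − m_final = 19000 − 7,305.74 = 11,694.26 kg.

total propellant consumed ≈ 11700 kg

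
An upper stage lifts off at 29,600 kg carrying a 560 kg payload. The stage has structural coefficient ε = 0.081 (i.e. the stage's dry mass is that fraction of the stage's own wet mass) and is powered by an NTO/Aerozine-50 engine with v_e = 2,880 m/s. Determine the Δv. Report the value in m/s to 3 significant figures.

Δv ≈ 6680 m/s

Stage wet mass = m₀ − payload = 29,600 − 560 = 29,040 kg.
Stage dry mass = ε × stage wet mass = 0.081 × 29,040 = 2,352.24 kg.
Burnout mass m_f = stage dry + payload = 2,352.24 + 560 = 2,912.24 kg.
From the ideal rocket equation, Δv = v_e · ln(29,600/2,912.24) = 2880.0 × ln(10.16) = 2880.0 × 2.3189 ≈ 6678 m/s.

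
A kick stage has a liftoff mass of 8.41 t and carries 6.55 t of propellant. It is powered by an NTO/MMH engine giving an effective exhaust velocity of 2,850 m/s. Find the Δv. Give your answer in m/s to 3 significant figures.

Δv ≈ 4300 m/s

m_f = m₀ − m_prop = 8.41 − 6.55 = 1.86 t.
From the ideal rocket equation, Δv = v_e · ln(m₀/m_f) = 2850.0 × ln(4.522) = 2850.0 × 1.5088 ≈ 4300.2 m/s.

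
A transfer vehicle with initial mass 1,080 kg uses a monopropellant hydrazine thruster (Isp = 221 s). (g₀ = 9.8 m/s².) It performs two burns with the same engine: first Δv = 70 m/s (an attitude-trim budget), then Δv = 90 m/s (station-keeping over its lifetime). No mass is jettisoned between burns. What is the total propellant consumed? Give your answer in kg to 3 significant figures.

v_e = Isp · g₀ = 221 × 9.8 = 2165.8 m/s.
After the first burn: m = 1080 × exp(−70/2165.8) = 1080 × 0.96820 = 1,045.66 kg.
After the second burn: m = 1,045.66 × exp(−90/2165.8) = 1,045.66 × 0.95930 = 1,003.1 kg.
Total propellant = m₀ − m_final = 1080 − 1,003.1 = 76.9 kg.

total propellant consumed ≈ 76.9 kg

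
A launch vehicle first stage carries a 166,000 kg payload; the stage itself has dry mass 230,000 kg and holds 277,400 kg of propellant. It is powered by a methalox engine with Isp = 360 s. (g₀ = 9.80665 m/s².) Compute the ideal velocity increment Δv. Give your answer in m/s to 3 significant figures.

v_e = Isp · g₀ = 360 × 9.80665 = 3530.4 m/s.
m₀ = payload + dry + propellant = 166,000 + 230,000 + 277,400 = 673,400 kg.
m_f = payload + dry = 166,000 + 230,000 = 396,000 kg.
Δv = v_e · ln(m₀/m_f) = 3530.4 × ln(1.701) = 3530.4 × 0.5309 ≈ 1874.4 m/s.

Δv ≈ 1870 m/s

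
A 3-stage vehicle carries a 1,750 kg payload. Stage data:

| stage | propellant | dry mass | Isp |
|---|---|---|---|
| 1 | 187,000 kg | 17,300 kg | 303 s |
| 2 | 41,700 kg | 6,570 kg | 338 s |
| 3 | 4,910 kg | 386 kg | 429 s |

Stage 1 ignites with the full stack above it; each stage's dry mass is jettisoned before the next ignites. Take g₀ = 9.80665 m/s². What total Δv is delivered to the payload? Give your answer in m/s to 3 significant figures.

Ignition mass of stage 1 = 187,000+17,300 + 41,700+6,570 + 4,910+386 + 1,750 = 259,616 kg.
Stage 1: m₀ = 259,616 kg, m_f = 259,616 − 187,000 = 72,616 kg; Δv = 303×9.80665×ln(3.575) = 2971.4×1.2740 ≈ 3786 m/s.
Stage 2: m₀ = 55,316 kg, m_f = 55,316 − 41,700 = 13,616 kg; Δv = 338×9.80665×ln(4.063) = 3314.6×1.4018 ≈ 4647 m/s.
Stage 3: m₀ = 7,046 kg, m_f = 7,046 − 4,910 = 2,136 kg; Δv = 429×9.80665×ln(3.299) = 4207.1×1.1935 ≈ 5021 m/s.
Total Δv = 3786 + 4647 + 5021 = 13454 m/s.

Δv ≈ 13500 m/s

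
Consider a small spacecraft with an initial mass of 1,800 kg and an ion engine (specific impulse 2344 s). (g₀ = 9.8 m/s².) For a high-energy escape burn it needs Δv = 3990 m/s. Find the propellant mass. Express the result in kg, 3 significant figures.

v_e = Isp · g₀ = 2344 × 9.8 = 22971.2 m/s.
m₀/m_f = exp(Δv / v_e) = exp(3990 / 22971.2) = exp(0.1737) = 1.1897.
m_f = 1,800 / 1.1897 = 1,512.99 kg, so propellant = m₀ − m_f = 1,800 − 1,512.99 = 287.01 kg.

propellant mass ≈ 287 kg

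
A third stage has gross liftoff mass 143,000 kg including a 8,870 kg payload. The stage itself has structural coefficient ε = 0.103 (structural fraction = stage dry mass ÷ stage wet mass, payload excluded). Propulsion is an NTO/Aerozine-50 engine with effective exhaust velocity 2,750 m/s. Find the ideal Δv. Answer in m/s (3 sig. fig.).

Δv ≈ 5060 m/s

Stage wet mass = m₀ − payload = 143,000 − 8,870 = 134,130 kg.
Stage dry mass = ε × stage wet mass = 0.103 × 134,130 = 13,815.4 kg.
Burnout mass m_f = stage dry + payload = 13,815.4 + 8,870 = 22,685.4 kg.
Rocket equation: Δv = v_e · ln(143,000/22,685.4) = 2750.0 × ln(6.304) = 2750.0 × 1.8411 ≈ 5063 m/s.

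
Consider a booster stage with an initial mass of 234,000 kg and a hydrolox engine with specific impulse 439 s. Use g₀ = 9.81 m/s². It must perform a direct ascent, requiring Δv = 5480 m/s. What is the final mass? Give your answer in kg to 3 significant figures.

v_e = Isp · g₀ = 439 × 9.81 = 4306.6 m/s.
From the ideal rocket equation, m₀/m_f = exp(Δv / v_e) = exp(5480 / 4306.6) = exp(1.2725) = 3.5697.
m_f = m₀ / 3.5697 = 234,000 / 3.5697 = 65,551.7 kg.

final mass ≈ 65600 kg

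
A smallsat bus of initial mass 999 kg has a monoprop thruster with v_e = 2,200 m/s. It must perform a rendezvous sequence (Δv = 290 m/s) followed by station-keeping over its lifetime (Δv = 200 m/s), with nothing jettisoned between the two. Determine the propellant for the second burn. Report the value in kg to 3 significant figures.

After the first burn: m = 999 × exp(−290/2200.0) = 999 × 0.87650 = 875.624 kg.
After the second burn: m = 875.624 × exp(−200/2200.0) = 875.624 × 0.91310 = 799.532 kg.
Second-burn propellant = 875.624 − 799.532 = 76.092 kg.

propellant for the second burn ≈ 76.1 kg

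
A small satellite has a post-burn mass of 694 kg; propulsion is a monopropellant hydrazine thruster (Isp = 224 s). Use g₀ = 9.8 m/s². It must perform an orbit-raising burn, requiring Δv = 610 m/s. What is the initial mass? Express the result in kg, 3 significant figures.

initial mass ≈ 916 kg

v_e = Isp · g₀ = 224 × 9.8 = 2195.2 m/s.
m₀/m_f = exp(Δv / v_e) = exp(610 / 2195.2) = exp(0.2779) = 1.3203.
m₀ = m_f × 1.3203 = 694 × 1.3203 = 916.288 kg.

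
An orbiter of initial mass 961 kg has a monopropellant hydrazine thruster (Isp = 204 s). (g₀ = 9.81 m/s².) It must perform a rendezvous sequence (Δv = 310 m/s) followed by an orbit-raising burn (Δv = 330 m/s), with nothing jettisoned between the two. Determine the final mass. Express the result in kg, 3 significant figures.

final mass ≈ 698 kg

v_e = Isp · g₀ = 204 × 9.81 = 2001.2 m/s.
After the first burn: m = 961 × exp(−310/2001.2) = 961 × 0.85650 = 823.097 kg.
After the second burn: m = 823.097 × exp(−330/2001.2) = 823.097 × 0.84798 = 697.97 kg.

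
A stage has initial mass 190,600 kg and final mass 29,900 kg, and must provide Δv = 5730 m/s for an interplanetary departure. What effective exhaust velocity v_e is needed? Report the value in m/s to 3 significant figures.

ln(m₀/m_f) = ln(190600/29900) = ln(6.375) = 1.8523.
From the ideal rocket equation, v_e = Δv / ln(m₀/m_f) = 5730 / 1.8523 = 3093.4 m/s.

v_e ≈ 3090 m/s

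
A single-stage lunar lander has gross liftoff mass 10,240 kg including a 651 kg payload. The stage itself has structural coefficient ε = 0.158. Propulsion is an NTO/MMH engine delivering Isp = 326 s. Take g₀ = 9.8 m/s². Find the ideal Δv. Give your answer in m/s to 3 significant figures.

Stage wet mass = m₀ − payload = 10,240 − 651 = 9,589 kg.
Stage dry mass = ε × stage wet mass = 0.158 × 9,589 = 1,515.06 kg.
Burnout mass m_f = stage dry + payload = 1,515.06 + 651 = 2,166.06 kg.
v_e = Isp · g₀ = 326 × 9.8 = 3194.8 m/s.
From the ideal rocket equation, Δv = v_e · ln(10,240/2,166.06) = 3194.8 × ln(4.727) = 3194.8 × 1.5534 ≈ 4963 m/s.

Δv ≈ 4960 m/s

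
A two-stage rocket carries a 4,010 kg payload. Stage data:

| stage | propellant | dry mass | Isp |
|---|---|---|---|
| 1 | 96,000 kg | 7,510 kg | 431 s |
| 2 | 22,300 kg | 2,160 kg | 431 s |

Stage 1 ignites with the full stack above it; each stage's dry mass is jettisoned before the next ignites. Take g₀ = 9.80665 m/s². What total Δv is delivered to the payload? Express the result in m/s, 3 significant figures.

Ignition mass of stage 1 = 96,000+7,510 + 22,300+2,160 + 4,010 = 131,980 kg.
Stage 1: m₀ = 131,980 kg, m_f = 131,980 − 96,000 = 35,980 kg; Δv = 431×9.80665×ln(3.668) = 4226.7×1.2997 ≈ 5493 m/s.
Stage 2: m₀ = 28,470 kg, m_f = 28,470 − 22,300 = 6,170 kg; Δv = 431×9.80665×ln(4.614) = 4226.7×1.5292 ≈ 6463 m/s.
Total Δv = 5493 + 6463 = 11956 m/s.

Δv ≈ 12000 m/s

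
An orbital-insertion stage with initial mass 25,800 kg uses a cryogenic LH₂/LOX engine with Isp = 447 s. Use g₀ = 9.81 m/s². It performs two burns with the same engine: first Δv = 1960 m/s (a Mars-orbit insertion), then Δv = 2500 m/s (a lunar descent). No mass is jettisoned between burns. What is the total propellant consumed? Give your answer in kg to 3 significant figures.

total propellant consumed ≈ 16500 kg

v_e = Isp · g₀ = 447 × 9.81 = 4385.1 m/s.
After the first burn: m = 25800 × exp(−1960/4385.1) = 25800 × 0.63956 = 16,500.6 kg.
After the second burn: m = 16,500.6 × exp(−2500/4385.1) = 16,500.6 × 0.56546 = 9,330.43 kg.
Total propellant = m₀ − m_final = 25800 − 9,330.43 = 16,469.57 kg.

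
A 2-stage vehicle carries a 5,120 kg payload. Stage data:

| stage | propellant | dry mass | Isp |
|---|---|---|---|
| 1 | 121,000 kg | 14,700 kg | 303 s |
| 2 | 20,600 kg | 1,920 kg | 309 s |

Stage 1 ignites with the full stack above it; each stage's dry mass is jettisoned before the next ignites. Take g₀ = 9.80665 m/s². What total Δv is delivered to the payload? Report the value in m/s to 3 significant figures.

Ignition mass of stage 1 = 121,000+14,700 + 20,600+1,920 + 5,120 = 163,340 kg.
Stage 1: m₀ = 163,340 kg, m_f = 163,340 − 121,000 = 42,340 kg; Δv = 303×9.80665×ln(3.858) = 2971.4×1.3501 ≈ 4012 m/s.
Stage 2: m₀ = 27,640 kg, m_f = 27,640 − 20,600 = 7,040 kg; Δv = 309×9.80665×ln(3.926) = 3030.3×1.3677 ≈ 4144 m/s.
Total Δv = 4012 + 4144 = 8156 m/s.

Δv ≈ 8160 m/s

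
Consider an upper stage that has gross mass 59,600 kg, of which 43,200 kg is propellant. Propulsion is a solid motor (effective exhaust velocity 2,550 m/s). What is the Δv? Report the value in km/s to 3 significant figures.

m_f = m₀ − m_prop = 59,600 − 43,200 = 16,400 kg.
By the Tsiolkovsky rocket equation, Δv = v_e · ln(m₀/m_f) = 2550.0 × ln(3.634) = 2550.0 × 1.2904 ≈ 3290.5 m/s.

Δv ≈ 3.29 km/s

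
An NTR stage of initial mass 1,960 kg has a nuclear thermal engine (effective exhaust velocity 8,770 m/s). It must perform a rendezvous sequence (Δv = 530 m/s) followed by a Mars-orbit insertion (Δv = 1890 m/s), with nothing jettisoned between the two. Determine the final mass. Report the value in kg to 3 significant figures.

final mass ≈ 1490 kg

After the first burn: m = 1960 × exp(−530/8770.0) = 1960 × 0.94136 = 1,845.07 kg.
After the second burn: m = 1,845.07 × exp(−1890/8770.0) = 1,845.07 × 0.80613 = 1,487.37 kg.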